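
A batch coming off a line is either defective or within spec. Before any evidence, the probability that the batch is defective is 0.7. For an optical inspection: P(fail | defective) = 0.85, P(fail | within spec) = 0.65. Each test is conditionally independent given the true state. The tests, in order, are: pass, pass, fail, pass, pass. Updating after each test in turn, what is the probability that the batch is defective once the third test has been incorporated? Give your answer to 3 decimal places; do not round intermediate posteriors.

0.359

After 'pass': P(defective) = 0.15·0.7000 / (0.15·0.7000 + 0.35·0.3000) ≈ 0.5000
After 'pass': P(defective) = 0.15·0.5000 / (0.15·0.5000 + 0.35·0.5000) ≈ 0.3000
After 'fail': P(defective) = 0.85·0.3000 / (0.85·0.3000 + 0.65·0.7000) ≈ 0.3592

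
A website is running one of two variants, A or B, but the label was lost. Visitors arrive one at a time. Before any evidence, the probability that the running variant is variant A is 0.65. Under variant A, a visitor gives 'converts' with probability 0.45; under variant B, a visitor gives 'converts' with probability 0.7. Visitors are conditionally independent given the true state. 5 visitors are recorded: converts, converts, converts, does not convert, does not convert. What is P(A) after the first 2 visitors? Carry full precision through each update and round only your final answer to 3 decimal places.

0.434

After 'converts': P(A) = 0.45·0.6500 / (0.45·0.6500 + 0.7·0.3500) ≈ 0.5442
After 'converts': P(A) = 0.45·0.5442 / (0.45·0.5442 + 0.7·0.4558) ≈ 0.4342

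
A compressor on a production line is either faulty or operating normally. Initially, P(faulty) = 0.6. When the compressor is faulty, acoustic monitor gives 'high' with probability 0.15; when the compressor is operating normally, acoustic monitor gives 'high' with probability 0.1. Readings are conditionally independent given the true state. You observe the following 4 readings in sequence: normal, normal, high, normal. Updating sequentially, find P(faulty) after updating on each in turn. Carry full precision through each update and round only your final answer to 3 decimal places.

After 'normal': P(faulty) = 0.85·0.6000 / (0.85·0.6000 + 0.9·0.4000) ≈ 0.5862
After 'normal': P(faulty) = 0.85·0.5862 / (0.85·0.5862 + 0.9·0.4138) ≈ 0.5723
After 'high': P(faulty) = 0.15·0.5723 / (0.15·0.5723 + 0.1·0.4277) ≈ 0.6674
After 'normal': P(faulty) = 0.85·0.6674 / (0.85·0.6674 + 0.9·0.3326) ≈ 0.6546

0.655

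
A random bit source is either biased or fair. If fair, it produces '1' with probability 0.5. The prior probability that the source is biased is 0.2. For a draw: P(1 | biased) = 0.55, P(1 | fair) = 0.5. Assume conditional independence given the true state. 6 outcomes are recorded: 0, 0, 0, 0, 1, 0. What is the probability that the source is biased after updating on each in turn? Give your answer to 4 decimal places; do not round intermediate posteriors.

After '0': P(biased) = 0.45·0.2000 / (0.45·0.2000 + 0.5·0.8000) ≈ 0.1837
After '0': P(biased) = 0.45·0.1837 / (0.45·0.1837 + 0.5·0.8163) ≈ 0.1684
After '0': P(biased) = 0.45·0.1684 / (0.45·0.1684 + 0.5·0.8316) ≈ 0.1542
After '0': P(biased) = 0.45·0.1542 / (0.45·0.1542 + 0.5·0.8458) ≈ 0.1409
After '1': P(biased) = 0.55·0.1409 / (0.55·0.1409 + 0.5·0.8591) ≈ 0.1528
After '0': P(biased) = 0.45·0.1528 / (0.45·0.1528 + 0.5·0.8472) ≈ 0.1397

0.1397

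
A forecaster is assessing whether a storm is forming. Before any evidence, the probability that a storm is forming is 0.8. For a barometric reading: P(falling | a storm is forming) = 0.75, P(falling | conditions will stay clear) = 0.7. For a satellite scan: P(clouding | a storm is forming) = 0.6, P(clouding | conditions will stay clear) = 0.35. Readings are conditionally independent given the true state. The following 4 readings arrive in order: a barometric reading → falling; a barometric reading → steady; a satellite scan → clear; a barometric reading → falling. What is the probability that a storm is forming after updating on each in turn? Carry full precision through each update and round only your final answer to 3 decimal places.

0.702

Each posterior becomes the prior for the next update.
After a barometric reading='falling': P(storm) = 0.75·0.8000 / (0.75·0.8000 + 0.7·0.2000) ≈ 0.8108
After a barometric reading='steady': P(storm) = 0.25·0.8108 / (0.25·0.8108 + 0.3·0.1892) ≈ 0.7812
After a satellite scan='clear': P(storm) = 0.4·0.7812 / (0.4·0.7812 + 0.65·0.2188) ≈ 0.6873
After a barometric reading='falling': P(storm) = 0.75·0.6873 / (0.75·0.6873 + 0.7·0.3127) ≈ 0.7019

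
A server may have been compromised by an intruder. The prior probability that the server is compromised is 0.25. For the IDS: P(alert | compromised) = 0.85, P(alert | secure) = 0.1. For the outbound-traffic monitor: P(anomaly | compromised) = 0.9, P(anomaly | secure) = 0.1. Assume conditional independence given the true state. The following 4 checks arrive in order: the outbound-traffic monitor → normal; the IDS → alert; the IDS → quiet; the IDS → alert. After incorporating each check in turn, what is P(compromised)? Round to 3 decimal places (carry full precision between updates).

After the outbound-traffic monitor='normal': P(compromised) = 0.1·0.2500 / (0.1·0.2500 + 0.9·0.7500) ≈ 0.0357
After the IDS='alert': P(compromised) = 0.85·0.0357 / (0.85·0.0357 + 0.1·0.9643) ≈ 0.2394
After the IDS='quiet': P(compromised) = 0.15·0.2394 / (0.15·0.2394 + 0.9·0.7606) ≈ 0.0499
After the IDS='alert': P(compromised) = 0.85·0.0499 / (0.85·0.0499 + 0.1·0.9501) ≈ 0.3084

0.308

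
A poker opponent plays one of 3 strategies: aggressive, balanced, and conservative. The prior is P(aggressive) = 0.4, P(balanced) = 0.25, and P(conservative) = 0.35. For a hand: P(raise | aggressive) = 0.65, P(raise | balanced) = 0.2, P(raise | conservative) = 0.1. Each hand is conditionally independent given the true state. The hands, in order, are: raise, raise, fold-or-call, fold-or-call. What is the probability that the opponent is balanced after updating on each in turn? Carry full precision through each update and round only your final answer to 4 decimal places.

0.2138

After 'raise': normaliser = 0.65·0.4000 + 0.2·0.2500 + 0.1·0.3500; P(aggressive) ≈ 0.7536, P(balanced) ≈ 0.1449, P(conservative) ≈ 0.1014
After 'raise': normaliser = 0.65·0.7536 + 0.2·0.1449 + 0.1·0.1014; P(aggressive) ≈ 0.9260, P(balanced) ≈ 0.0548, P(conservative) ≈ 0.0192
After 'fold-or-call': normaliser = 0.35·0.9260 + 0.8·0.0548 + 0.9·0.0192; P(aggressive) ≈ 0.8414, P(balanced) ≈ 0.1138, P(conservative) ≈ 0.0448
After 'fold-or-call': normaliser = 0.35·0.8414 + 0.8·0.1138 + 0.9·0.0448; P(aggressive) ≈ 0.6915, P(balanced) ≈ 0.2138, P(conservative) ≈ 0.0947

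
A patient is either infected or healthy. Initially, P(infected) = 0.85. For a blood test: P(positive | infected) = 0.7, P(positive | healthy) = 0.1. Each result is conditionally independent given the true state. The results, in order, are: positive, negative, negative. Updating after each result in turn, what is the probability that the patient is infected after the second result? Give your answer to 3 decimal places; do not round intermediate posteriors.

Each posterior becomes the prior for the next update.
After 'positive': P(infected) = 0.7·0.8500 / (0.7·0.8500 + 0.1·0.1500) ≈ 0.9754
After 'negative': P(infected) = 0.3·0.9754 / (0.3·0.9754 + 0.9·0.0246) ≈ 0.9297

0.930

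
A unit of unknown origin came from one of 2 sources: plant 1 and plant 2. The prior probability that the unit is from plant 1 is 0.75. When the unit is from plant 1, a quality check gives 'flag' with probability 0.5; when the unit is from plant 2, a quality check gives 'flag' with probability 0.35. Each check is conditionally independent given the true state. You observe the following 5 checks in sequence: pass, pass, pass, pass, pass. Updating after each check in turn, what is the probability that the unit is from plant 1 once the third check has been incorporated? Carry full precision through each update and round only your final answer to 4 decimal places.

0.5773

Apply Bayes' rule sequentially, carrying P(plant 1) forward.
After 'pass': P(plant 1) = 0.5·0.7500 / (0.5·0.7500 + 0.65·0.2500) ≈ 0.6977
After 'pass': P(plant 1) = 0.5·0.6977 / (0.5·0.6977 + 0.65·0.3023) ≈ 0.6397
After 'pass': P(plant 1) = 0.5·0.6397 / (0.5·0.6397 + 0.65·0.3603) ≈ 0.5773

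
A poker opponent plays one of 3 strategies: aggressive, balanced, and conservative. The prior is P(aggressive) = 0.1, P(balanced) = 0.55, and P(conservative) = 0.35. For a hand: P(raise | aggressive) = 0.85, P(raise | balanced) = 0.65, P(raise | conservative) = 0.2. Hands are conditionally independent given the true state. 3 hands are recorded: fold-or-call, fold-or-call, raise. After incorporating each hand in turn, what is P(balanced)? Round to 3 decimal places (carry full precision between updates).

0.484

After 'fold-or-call': normaliser = 0.15·0.1000 + 0.35·0.5500 + 0.8·0.3500; P(aggressive) ≈ 0.0308, P(balanced) ≈ 0.3949, P(conservative) ≈ 0.5744
After 'fold-or-call': normaliser = 0.15·0.0308 + 0.35·0.3949 + 0.8·0.5744; P(aggressive) ≈ 0.0077, P(balanced) ≈ 0.2295, P(conservative) ≈ 0.7629
After 'raise': normaliser = 0.85·0.0077 + 0.65·0.2295 + 0.2·0.7629; P(aggressive) ≈ 0.0211, P(balanced) ≈ 0.4839, P(conservative) ≈ 0.4950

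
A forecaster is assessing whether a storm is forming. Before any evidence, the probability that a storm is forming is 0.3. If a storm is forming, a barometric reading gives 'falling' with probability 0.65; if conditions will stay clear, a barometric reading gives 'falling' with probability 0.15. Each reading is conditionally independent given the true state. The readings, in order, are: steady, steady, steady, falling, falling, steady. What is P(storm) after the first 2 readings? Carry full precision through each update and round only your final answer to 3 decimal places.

After 'steady': P(storm) = 0.35·0.3000 / (0.35·0.3000 + 0.85·0.7000) ≈ 0.1500
After 'steady': P(storm) = 0.35·0.1500 / (0.35·0.1500 + 0.85·0.8500) ≈ 0.0677

0.068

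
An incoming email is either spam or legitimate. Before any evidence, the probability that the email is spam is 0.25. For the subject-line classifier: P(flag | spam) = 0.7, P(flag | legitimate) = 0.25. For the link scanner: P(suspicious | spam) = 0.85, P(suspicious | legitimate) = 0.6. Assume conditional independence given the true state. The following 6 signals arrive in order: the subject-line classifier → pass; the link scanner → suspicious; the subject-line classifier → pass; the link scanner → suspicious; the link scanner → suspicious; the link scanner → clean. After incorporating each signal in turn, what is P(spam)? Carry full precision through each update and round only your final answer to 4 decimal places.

Each posterior becomes the prior for the next update.
After the subject-line classifier='pass': P(spam) = 0.3·0.2500 / (0.3·0.2500 + 0.75·0.7500) ≈ 0.1176
After the link scanner='suspicious': P(spam) = 0.85·0.1176 / (0.85·0.1176 + 0.6·0.8824) ≈ 0.1589
After the subject-line classifier='pass': P(spam) = 0.3·0.1589 / (0.3·0.1589 + 0.75·0.8411) ≈ 0.0702
After the link scanner='suspicious': P(spam) = 0.85·0.0702 / (0.85·0.0702 + 0.6·0.9298) ≈ 0.0967
After the link scanner='suspicious': P(spam) = 0.85·0.0967 / (0.85·0.0967 + 0.6·0.9033) ≈ 0.1317
After the link scanner='clean': P(spam) = 0.15·0.1317 / (0.15·0.1317 + 0.4·0.8683) ≈ 0.0538

0.0538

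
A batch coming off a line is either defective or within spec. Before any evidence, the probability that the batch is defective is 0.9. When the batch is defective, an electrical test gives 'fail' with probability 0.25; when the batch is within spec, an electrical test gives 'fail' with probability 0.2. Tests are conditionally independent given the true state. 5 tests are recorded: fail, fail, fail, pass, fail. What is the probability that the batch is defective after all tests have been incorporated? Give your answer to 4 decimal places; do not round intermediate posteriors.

After 'fail': P(defective) = 0.25·0.9000 / (0.25·0.9000 + 0.2·0.1000) ≈ 0.9184
After 'fail': P(defective) = 0.25·0.9184 / (0.25·0.9184 + 0.2·0.0816) ≈ 0.9336
After 'fail': P(defective) = 0.25·0.9336 / (0.25·0.9336 + 0.2·0.0664) ≈ 0.9462
After 'pass': P(defective) = 0.75·0.9462 / (0.75·0.9462 + 0.8·0.0538) ≈ 0.9428
After 'fail': P(defective) = 0.25·0.9428 / (0.25·0.9428 + 0.2·0.0572) ≈ 0.9537

0.9537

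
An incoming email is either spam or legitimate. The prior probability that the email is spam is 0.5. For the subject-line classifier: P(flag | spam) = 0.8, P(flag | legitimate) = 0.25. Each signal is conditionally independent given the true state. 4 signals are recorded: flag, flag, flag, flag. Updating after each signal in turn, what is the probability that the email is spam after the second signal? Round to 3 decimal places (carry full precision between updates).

0.911

After 'flag': P(spam) = 0.8·0.5000 / (0.8·0.5000 + 0.25·0.5000) ≈ 0.7619
After 'flag': P(spam) = 0.8·0.7619 / (0.8·0.7619 + 0.25·0.2381) ≈ 0.9110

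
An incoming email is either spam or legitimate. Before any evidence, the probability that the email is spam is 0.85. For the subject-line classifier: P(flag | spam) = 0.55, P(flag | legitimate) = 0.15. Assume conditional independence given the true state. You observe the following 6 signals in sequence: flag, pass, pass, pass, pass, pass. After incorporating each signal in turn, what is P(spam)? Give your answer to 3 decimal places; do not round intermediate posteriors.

0.464

After 'flag': P(spam) = 0.55·0.8500 / (0.55·0.8500 + 0.15·0.1500) ≈ 0.9541
After 'pass': P(spam) = 0.45·0.9541 / (0.45·0.9541 + 0.85·0.0459) ≈ 0.9167
After 'pass': P(spam) = 0.45·0.9167 / (0.45·0.9167 + 0.85·0.0833) ≈ 0.8534
After 'pass': P(spam) = 0.45·0.8534 / (0.45·0.8534 + 0.85·0.1466) ≈ 0.7551
After 'pass': P(spam) = 0.45·0.7551 / (0.45·0.7551 + 0.85·0.2449) ≈ 0.6201
After 'pass': P(spam) = 0.45·0.6201 / (0.45·0.6201 + 0.85·0.3799) ≈ 0.4635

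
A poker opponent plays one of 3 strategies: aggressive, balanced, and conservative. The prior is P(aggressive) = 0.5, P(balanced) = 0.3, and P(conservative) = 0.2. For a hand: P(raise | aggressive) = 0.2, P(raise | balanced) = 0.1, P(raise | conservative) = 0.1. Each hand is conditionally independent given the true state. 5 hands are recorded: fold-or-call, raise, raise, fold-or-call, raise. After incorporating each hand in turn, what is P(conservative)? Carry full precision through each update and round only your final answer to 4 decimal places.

0.0546

After 'fold-or-call': normaliser = 0.8·0.5000 + 0.9·0.3000 + 0.9·0.2000; P(aggressive) ≈ 0.4706, P(balanced) ≈ 0.3176, P(conservative) ≈ 0.2118
After 'raise': normaliser = 0.2·0.4706 + 0.1·0.3176 + 0.1·0.2118; P(aggressive) ≈ 0.6400, P(balanced) ≈ 0.2160, P(conservative) ≈ 0.1440
After 'raise': normaliser = 0.2·0.6400 + 0.1·0.2160 + 0.1·0.1440; P(aggressive) ≈ 0.7805, P(balanced) ≈ 0.1317, P(conservative) ≈ 0.0878
After 'fold-or-call': normaliser = 0.8·0.7805 + 0.9·0.1317 + 0.9·0.0878; P(aggressive) ≈ 0.7596, P(balanced) ≈ 0.1442, P(conservative) ≈ 0.0961
After 'raise': normaliser = 0.2·0.7596 + 0.1·0.1442 + 0.1·0.0961; P(aggressive) ≈ 0.8634, P(balanced) ≈ 0.0820, P(conservative) ≈ 0.0546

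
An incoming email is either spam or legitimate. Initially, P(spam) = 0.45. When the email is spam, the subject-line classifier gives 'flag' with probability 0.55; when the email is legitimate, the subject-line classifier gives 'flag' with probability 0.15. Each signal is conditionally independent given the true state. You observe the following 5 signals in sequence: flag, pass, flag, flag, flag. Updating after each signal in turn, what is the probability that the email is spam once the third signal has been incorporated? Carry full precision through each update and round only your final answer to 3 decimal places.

After 'flag': P(spam) = 0.55·0.4500 / (0.55·0.4500 + 0.15·0.5500) ≈ 0.7500
After 'pass': P(spam) = 0.45·0.7500 / (0.45·0.7500 + 0.85·0.2500) ≈ 0.6136
After 'flag': P(spam) = 0.55·0.6136 / (0.55·0.6136 + 0.15·0.3864) ≈ 0.8534

0.853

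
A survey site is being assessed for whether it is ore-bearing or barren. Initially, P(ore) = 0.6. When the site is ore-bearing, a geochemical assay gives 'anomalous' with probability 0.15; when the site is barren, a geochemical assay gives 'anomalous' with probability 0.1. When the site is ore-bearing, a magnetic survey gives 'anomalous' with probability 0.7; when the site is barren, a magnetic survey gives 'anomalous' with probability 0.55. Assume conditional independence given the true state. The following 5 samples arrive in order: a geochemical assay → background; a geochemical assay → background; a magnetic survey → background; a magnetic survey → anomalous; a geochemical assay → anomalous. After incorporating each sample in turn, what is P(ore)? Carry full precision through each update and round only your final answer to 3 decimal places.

0.630

After a geochemical assay='background': P(ore) = 0.85·0.6000 / (0.85·0.6000 + 0.9·0.4000) ≈ 0.5862
After a geochemical assay='background': P(ore) = 0.85·0.5862 / (0.85·0.5862 + 0.9·0.4138) ≈ 0.5723
After a magnetic survey='background': P(ore) = 0.3·0.5723 / (0.3·0.5723 + 0.45·0.4277) ≈ 0.4715
After a magnetic survey='anomalous': P(ore) = 0.7·0.4715 / (0.7·0.4715 + 0.55·0.5285) ≈ 0.5317
After a geochemical assay='anomalous': P(ore) = 0.15·0.5317 / (0.15·0.5317 + 0.1·0.4683) ≈ 0.6300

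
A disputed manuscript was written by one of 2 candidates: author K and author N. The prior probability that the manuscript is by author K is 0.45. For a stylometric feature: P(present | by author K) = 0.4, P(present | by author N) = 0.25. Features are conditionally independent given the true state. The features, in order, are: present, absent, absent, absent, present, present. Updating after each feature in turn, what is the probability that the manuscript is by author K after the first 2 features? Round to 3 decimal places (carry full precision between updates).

After 'present': P(author K) = 0.4·0.4500 / (0.4·0.4500 + 0.25·0.5500) ≈ 0.5669
After 'absent': P(author K) = 0.6·0.5669 / (0.6·0.5669 + 0.75·0.4331) ≈ 0.5115

0.512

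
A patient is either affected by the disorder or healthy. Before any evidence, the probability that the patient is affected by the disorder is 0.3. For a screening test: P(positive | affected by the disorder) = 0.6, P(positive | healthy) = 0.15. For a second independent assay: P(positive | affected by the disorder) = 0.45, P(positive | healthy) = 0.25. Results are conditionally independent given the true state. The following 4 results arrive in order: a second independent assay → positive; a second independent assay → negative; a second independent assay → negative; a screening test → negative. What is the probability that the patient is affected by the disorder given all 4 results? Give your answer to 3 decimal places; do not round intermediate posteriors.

0.163

Apply Bayes' rule sequentially, carrying P(affected) forward.
After a second independent assay='positive': P(affected) = 0.45·0.3000 / (0.45·0.3000 + 0.25·0.7000) ≈ 0.4355
After a second independent assay='negative': P(affected) = 0.55·0.4355 / (0.55·0.4355 + 0.75·0.5645) ≈ 0.3613
After a second independent assay='negative': P(affected) = 0.55·0.3613 / (0.55·0.3613 + 0.75·0.6387) ≈ 0.2932
After a screening test='negative': P(affected) = 0.4·0.2932 / (0.4·0.2932 + 0.85·0.7068) ≈ 0.1633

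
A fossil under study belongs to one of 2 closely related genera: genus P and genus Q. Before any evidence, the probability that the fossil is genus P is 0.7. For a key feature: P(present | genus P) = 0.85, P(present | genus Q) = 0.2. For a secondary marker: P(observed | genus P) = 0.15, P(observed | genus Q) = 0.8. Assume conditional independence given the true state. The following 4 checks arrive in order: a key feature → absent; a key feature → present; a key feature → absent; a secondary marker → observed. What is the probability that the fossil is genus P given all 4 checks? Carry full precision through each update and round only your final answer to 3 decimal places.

After a key feature='absent': P(genus P) = 0.15·0.7000 / (0.15·0.7000 + 0.8·0.3000) ≈ 0.3043
After a key feature='present': P(genus P) = 0.85·0.3043 / (0.85·0.3043 + 0.2·0.6957) ≈ 0.6503
After a key feature='absent': P(genus P) = 0.15·0.6503 / (0.15·0.6503 + 0.8·0.3497) ≈ 0.2585
After a secondary marker='observed': P(genus P) = 0.15·0.2585 / (0.15·0.2585 + 0.8·0.7415) ≈ 0.0614

0.061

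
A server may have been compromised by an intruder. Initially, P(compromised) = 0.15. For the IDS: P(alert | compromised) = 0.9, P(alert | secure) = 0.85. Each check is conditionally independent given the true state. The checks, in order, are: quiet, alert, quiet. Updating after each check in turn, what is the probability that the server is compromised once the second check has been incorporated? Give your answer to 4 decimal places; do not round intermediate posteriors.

After 'quiet': P(compromised) = 0.1·0.1500 / (0.1·0.1500 + 0.15·0.8500) ≈ 0.1053
After 'alert': P(compromised) = 0.9·0.1053 / (0.9·0.1053 + 0.85·0.8947) ≈ 0.1108

0.1108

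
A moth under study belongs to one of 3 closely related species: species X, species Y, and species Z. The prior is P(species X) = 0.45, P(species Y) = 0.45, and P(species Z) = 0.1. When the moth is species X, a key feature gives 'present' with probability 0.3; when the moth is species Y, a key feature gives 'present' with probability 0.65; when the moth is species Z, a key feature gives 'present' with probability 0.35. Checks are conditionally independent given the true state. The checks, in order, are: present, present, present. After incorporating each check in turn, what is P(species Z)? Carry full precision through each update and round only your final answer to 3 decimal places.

0.031

After 'present': normaliser = 0.3·0.4500 + 0.65·0.4500 + 0.35·0.1000; P(species X) ≈ 0.2919, P(species Y) ≈ 0.6324, P(species Z) ≈ 0.0757
After 'present': normaliser = 0.3·0.2919 + 0.65·0.6324 + 0.35·0.0757; P(species X) ≈ 0.1668, P(species Y) ≈ 0.7828, P(species Z) ≈ 0.0504
After 'present': normaliser = 0.3·0.1668 + 0.65·0.7828 + 0.35·0.0504; P(species X) ≈ 0.0868, P(species Y) ≈ 0.8826, P(species Z) ≈ 0.0306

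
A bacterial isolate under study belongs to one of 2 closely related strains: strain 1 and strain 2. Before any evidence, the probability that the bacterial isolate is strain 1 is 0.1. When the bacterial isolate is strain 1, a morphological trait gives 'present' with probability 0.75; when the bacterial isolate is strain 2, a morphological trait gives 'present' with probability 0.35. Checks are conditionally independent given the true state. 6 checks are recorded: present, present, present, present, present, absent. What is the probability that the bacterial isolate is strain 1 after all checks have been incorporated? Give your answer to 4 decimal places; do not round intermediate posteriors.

After 'present': P(strain 1) = 0.75·0.1000 / (0.75·0.1000 + 0.35·0.9000) ≈ 0.1923
After 'present': P(strain 1) = 0.75·0.1923 / (0.75·0.1923 + 0.35·0.8077) ≈ 0.3378
After 'present': P(strain 1) = 0.75·0.3378 / (0.75·0.3378 + 0.35·0.6622) ≈ 0.5223
After 'present': P(strain 1) = 0.75·0.5223 / (0.75·0.5223 + 0.35·0.4777) ≈ 0.7008
After 'present': P(strain 1) = 0.75·0.7008 / (0.75·0.7008 + 0.35·0.2992) ≈ 0.8339
After 'absent': P(strain 1) = 0.25·0.8339 / (0.25·0.8339 + 0.65·0.1661) ≈ 0.6588

0.6588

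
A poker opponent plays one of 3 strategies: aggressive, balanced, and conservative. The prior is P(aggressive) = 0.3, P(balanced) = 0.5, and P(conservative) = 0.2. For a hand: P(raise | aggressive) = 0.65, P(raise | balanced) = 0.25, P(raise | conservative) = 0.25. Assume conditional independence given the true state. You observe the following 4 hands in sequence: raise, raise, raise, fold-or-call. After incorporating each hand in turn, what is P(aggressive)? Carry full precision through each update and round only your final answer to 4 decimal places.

After 'raise': normaliser = 0.65·0.3000 + 0.25·0.5000 + 0.25·0.2000; P(aggressive) ≈ 0.5270, P(balanced) ≈ 0.3378, P(conservative) ≈ 0.1351
After 'raise': normaliser = 0.65·0.5270 + 0.25·0.3378 + 0.25·0.1351; P(aggressive) ≈ 0.7434, P(balanced) ≈ 0.1833, P(conservative) ≈ 0.0733
After 'raise': normaliser = 0.65·0.7434 + 0.25·0.1833 + 0.25·0.0733; P(aggressive) ≈ 0.8828, P(balanced) ≈ 0.0837, P(conservative) ≈ 0.0335
After 'fold-or-call': normaliser = 0.35·0.8828 + 0.75·0.0837 + 0.75·0.0335; P(aggressive) ≈ 0.7785, P(balanced) ≈ 0.1582, P(conservative) ≈ 0.0633

0.7785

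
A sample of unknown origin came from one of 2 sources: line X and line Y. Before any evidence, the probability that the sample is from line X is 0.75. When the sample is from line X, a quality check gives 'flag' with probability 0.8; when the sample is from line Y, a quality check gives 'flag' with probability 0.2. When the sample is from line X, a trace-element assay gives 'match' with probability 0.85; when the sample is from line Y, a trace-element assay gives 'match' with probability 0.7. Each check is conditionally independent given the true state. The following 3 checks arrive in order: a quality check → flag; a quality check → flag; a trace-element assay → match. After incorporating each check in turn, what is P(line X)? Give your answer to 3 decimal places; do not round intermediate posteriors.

Each posterior becomes the prior for the next update.
After a quality check='flag': P(line X) = 0.8·0.7500 / (0.8·0.7500 + 0.2·0.2500) ≈ 0.9231
After a quality check='flag': P(line X) = 0.8·0.9231 / (0.8·0.9231 + 0.2·0.0769) ≈ 0.9796
After a trace-element assay='match': P(line X) = 0.85·0.9796 / (0.85·0.9796 + 0.7·0.0204) ≈ 0.9831

0.983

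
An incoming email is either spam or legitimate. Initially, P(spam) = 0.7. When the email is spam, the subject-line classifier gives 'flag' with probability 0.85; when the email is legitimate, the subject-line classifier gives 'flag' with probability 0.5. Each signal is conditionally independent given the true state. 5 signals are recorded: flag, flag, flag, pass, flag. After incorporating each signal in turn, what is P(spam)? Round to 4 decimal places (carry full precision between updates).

After 'flag': P(spam) = 0.85·0.7000 / (0.85·0.7000 + 0.5·0.3000) ≈ 0.7987
After 'flag': P(spam) = 0.85·0.7987 / (0.85·0.7987 + 0.5·0.2013) ≈ 0.8709
After 'flag': P(spam) = 0.85·0.8709 / (0.85·0.8709 + 0.5·0.1291) ≈ 0.9198
After 'pass': P(spam) = 0.15·0.9198 / (0.15·0.9198 + 0.5·0.0802) ≈ 0.7747
After 'flag': P(spam) = 0.85·0.7747 / (0.85·0.7747 + 0.5·0.2253) ≈ 0.8539

0.8539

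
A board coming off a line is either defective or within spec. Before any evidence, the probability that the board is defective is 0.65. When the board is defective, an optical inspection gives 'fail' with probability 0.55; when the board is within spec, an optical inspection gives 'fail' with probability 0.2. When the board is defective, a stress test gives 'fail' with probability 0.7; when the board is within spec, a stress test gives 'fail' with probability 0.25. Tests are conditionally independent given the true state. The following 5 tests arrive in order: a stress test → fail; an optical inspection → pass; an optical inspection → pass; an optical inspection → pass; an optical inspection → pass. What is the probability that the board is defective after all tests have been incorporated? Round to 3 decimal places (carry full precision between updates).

After a stress test='fail': P(defective) = 0.7·0.6500 / (0.7·0.6500 + 0.25·0.3500) ≈ 0.8387
After an optical inspection='pass': P(defective) = 0.45·0.8387 / (0.45·0.8387 + 0.8·0.1613) ≈ 0.7452
After an optical inspection='pass': P(defective) = 0.45·0.7452 / (0.45·0.7452 + 0.8·0.2548) ≈ 0.6220
After an optical inspection='pass': P(defective) = 0.45·0.6220 / (0.45·0.6220 + 0.8·0.3780) ≈ 0.4807
After an optical inspection='pass': P(defective) = 0.45·0.4807 / (0.45·0.4807 + 0.8·0.5193) ≈ 0.3424

0.342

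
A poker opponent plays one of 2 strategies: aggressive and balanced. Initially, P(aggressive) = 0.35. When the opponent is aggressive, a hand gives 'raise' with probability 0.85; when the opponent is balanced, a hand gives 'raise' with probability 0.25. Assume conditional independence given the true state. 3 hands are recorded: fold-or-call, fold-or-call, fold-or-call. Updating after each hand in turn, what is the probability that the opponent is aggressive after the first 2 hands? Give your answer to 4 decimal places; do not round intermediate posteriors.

Apply Bayes' rule sequentially, carrying P(aggressive) forward.
After 'fold-or-call': P(aggressive) = 0.15·0.3500 / (0.15·0.3500 + 0.75·0.6500) ≈ 0.0972
After 'fold-or-call': P(aggressive) = 0.15·0.0972 / (0.15·0.0972 + 0.75·0.9028) ≈ 0.0211

0.0211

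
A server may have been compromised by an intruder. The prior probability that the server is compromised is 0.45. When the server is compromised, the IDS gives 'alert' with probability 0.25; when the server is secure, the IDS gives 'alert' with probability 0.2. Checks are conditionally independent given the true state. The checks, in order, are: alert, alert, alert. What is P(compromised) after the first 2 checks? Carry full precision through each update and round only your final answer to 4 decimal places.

After 'alert': P(compromised) = 0.25·0.4500 / (0.25·0.4500 + 0.2·0.5500) ≈ 0.5056
After 'alert': P(compromised) = 0.25·0.5056 / (0.25·0.5056 + 0.2·0.4944) ≈ 0.5611

0.5611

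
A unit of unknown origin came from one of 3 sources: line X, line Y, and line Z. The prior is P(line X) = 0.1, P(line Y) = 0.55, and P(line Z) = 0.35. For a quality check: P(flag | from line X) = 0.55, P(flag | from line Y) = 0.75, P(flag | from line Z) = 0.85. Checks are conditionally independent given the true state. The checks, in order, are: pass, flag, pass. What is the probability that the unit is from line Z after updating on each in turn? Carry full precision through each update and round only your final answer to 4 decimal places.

0.1535

After 'pass': normaliser = 0.45·0.1000 + 0.25·0.5500 + 0.15·0.3500; P(line X) ≈ 0.1915, P(line Y) ≈ 0.5851, P(line Z) ≈ 0.2234
After 'flag': normaliser = 0.55·0.1915 + 0.75·0.5851 + 0.85·0.2234; P(line X) ≈ 0.1435, P(line Y) ≈ 0.5978, P(line Z) ≈ 0.2587
After 'pass': normaliser = 0.45·0.1435 + 0.25·0.5978 + 0.15·0.2587; P(line X) ≈ 0.2554, P(line Y) ≈ 0.5911, P(line Z) ≈ 0.1535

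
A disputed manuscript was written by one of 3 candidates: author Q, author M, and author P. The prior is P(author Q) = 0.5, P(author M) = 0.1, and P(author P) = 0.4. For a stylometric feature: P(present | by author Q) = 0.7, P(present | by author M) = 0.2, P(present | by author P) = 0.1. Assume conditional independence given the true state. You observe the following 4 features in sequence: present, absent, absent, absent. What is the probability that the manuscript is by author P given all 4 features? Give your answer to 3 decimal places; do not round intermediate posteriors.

After 'present': normaliser = 0.7·0.5000 + 0.2·0.1000 + 0.1·0.4000; P(author Q) ≈ 0.8537, P(author M) ≈ 0.0488, P(author P) ≈ 0.0976
After 'absent': normaliser = 0.3·0.8537 + 0.8·0.0488 + 0.9·0.0976; P(author Q) ≈ 0.6688, P(author M) ≈ 0.1019, P(author P) ≈ 0.2293
After 'absent': normaliser = 0.3·0.6688 + 0.8·0.1019 + 0.9·0.2293; P(author Q) ≈ 0.4107, P(author M) ≈ 0.1669, P(author P) ≈ 0.4224
After 'absent': normaliser = 0.3·0.4107 + 0.8·0.1669 + 0.9·0.4224; P(author Q) ≈ 0.1934, P(author M) ≈ 0.2096, P(author P) ≈ 0.5969

0.597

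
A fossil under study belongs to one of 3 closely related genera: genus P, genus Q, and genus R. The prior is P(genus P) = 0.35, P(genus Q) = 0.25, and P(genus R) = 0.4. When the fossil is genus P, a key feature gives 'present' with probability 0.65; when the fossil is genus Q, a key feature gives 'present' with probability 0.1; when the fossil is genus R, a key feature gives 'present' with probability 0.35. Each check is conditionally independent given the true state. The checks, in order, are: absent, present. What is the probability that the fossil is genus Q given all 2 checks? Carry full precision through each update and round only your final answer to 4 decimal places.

After 'absent': normaliser = 0.35·0.3500 + 0.9·0.2500 + 0.65·0.4000; P(genus P) ≈ 0.2016, P(genus Q) ≈ 0.3704, P(genus R) ≈ 0.4280
After 'present': normaliser = 0.65·0.2016 + 0.1·0.3704 + 0.35·0.4280; P(genus P) ≈ 0.4123, P(genus Q) ≈ 0.1165, P(genus R) ≈ 0.4712

0.1165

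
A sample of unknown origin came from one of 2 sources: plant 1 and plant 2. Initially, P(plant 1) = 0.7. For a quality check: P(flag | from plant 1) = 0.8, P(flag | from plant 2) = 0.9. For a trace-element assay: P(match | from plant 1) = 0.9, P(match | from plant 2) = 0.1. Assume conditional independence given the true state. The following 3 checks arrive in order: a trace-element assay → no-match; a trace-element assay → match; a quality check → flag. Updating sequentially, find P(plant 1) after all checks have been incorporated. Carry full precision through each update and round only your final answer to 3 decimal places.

0.675

After a trace-element assay='no-match': P(plant 1) = 0.1·0.7000 / (0.1·0.7000 + 0.9·0.3000) ≈ 0.2059
After a trace-element assay='match': P(plant 1) = 0.9·0.2059 / (0.9·0.2059 + 0.1·0.7941) ≈ 0.7000
After a quality check='flag': P(plant 1) = 0.8·0.7000 / (0.8·0.7000 + 0.9·0.3000) ≈ 0.6747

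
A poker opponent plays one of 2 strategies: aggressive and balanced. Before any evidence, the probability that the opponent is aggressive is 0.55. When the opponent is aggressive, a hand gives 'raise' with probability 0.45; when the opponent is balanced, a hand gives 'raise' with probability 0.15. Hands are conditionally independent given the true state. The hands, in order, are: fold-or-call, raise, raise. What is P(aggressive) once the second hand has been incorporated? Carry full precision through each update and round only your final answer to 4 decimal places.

0.7035

Apply Bayes' rule sequentially, carrying P(aggressive) forward.
After 'fold-or-call': P(aggressive) = 0.55·0.5500 / (0.55·0.5500 + 0.85·0.4500) ≈ 0.4416
After 'raise': P(aggressive) = 0.45·0.4416 / (0.45·0.4416 + 0.15·0.5584) ≈ 0.7035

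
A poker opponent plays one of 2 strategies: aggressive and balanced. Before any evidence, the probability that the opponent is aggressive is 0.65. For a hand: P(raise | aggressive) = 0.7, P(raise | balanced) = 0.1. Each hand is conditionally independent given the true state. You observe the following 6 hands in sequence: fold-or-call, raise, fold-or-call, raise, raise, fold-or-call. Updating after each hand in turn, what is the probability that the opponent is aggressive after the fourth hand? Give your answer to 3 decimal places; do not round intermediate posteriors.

Each posterior becomes the prior for the next update.
After 'fold-or-call': P(aggressive) = 0.3·0.6500 / (0.3·0.6500 + 0.9·0.3500) ≈ 0.3824
After 'raise': P(aggressive) = 0.7·0.3824 / (0.7·0.3824 + 0.1·0.6176) ≈ 0.8125
After 'fold-or-call': P(aggressive) = 0.3·0.8125 / (0.3·0.8125 + 0.9·0.1875) ≈ 0.5909
After 'raise': P(aggressive) = 0.7·0.5909 / (0.7·0.5909 + 0.1·0.4091) ≈ 0.9100

0.910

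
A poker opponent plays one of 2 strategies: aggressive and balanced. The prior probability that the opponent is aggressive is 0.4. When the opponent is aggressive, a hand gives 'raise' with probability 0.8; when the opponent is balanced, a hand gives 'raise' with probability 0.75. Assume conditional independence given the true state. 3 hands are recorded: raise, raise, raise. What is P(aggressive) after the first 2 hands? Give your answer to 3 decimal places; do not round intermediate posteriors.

Apply Bayes' rule sequentially, carrying P(aggressive) forward.
After 'raise': P(aggressive) = 0.8·0.4000 / (0.8·0.4000 + 0.75·0.6000) ≈ 0.4156
After 'raise': P(aggressive) = 0.8·0.4156 / (0.8·0.4156 + 0.75·0.5844) ≈ 0.4313

0.431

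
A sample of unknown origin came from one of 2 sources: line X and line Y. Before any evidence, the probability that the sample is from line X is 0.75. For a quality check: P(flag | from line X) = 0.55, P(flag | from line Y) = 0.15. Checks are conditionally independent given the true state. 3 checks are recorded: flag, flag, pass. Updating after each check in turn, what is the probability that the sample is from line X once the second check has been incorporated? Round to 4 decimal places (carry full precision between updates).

After 'flag': P(line X) = 0.55·0.7500 / (0.55·0.7500 + 0.15·0.2500) ≈ 0.9167
After 'flag': P(line X) = 0.55·0.9167 / (0.55·0.9167 + 0.15·0.0833) ≈ 0.9758

0.9758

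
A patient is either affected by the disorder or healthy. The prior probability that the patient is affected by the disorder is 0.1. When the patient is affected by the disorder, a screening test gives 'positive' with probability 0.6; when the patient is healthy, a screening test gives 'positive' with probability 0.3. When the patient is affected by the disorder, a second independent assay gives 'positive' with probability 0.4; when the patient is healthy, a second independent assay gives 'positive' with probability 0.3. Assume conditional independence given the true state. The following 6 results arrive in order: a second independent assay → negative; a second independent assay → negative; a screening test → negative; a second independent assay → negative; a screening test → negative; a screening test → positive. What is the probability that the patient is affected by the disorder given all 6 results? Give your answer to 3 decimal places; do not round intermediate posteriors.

Apply Bayes' rule sequentially, carrying P(affected) forward.
After a second independent assay='negative': P(affected) = 0.6·0.1000 / (0.6·0.1000 + 0.7·0.9000) ≈ 0.0870
After a second independent assay='negative': P(affected) = 0.6·0.0870 / (0.6·0.0870 + 0.7·0.9130) ≈ 0.0755
After a screening test='negative': P(affected) = 0.4·0.0755 / (0.4·0.0755 + 0.7·0.9245) ≈ 0.0446
After a second independent assay='negative': P(affected) = 0.6·0.0446 / (0.6·0.0446 + 0.7·0.9554) ≈ 0.0384
After a screening test='negative': P(affected) = 0.4·0.0384 / (0.4·0.0384 + 0.7·0.9616) ≈ 0.0223
After a screening test='positive': P(affected) = 0.6·0.0223 / (0.6·0.0223 + 0.3·0.9777) ≈ 0.0437

0.044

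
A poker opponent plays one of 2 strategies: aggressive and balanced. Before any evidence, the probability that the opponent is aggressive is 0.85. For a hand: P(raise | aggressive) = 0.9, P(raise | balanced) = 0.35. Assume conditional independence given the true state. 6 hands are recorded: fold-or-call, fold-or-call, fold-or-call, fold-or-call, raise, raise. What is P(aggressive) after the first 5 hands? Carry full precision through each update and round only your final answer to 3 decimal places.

After 'fold-or-call': P(aggressive) = 0.1·0.8500 / (0.1·0.8500 + 0.65·0.1500) ≈ 0.4658
After 'fold-or-call': P(aggressive) = 0.1·0.4658 / (0.1·0.4658 + 0.65·0.5342) ≈ 0.1183
After 'fold-or-call': P(aggressive) = 0.1·0.1183 / (0.1·0.1183 + 0.65·0.8817) ≈ 0.0202
After 'fold-or-call': P(aggressive) = 0.1·0.0202 / (0.1·0.0202 + 0.65·0.9798) ≈ 0.0032
After 'raise': P(aggressive) = 0.9·0.0032 / (0.9·0.0032 + 0.35·0.9968) ≈ 0.0081

0.008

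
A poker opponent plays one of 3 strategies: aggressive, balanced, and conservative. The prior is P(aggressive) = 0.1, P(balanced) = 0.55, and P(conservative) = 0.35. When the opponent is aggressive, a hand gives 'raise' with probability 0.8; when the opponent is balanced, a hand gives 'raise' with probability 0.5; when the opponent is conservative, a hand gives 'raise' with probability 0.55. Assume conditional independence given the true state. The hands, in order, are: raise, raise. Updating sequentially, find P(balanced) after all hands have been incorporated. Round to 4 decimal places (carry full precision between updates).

0.4473

Apply Bayes' rule sequentially, carrying P(balanced) forward.
After 'raise': normaliser = 0.8·0.1000 + 0.5·0.5500 + 0.55·0.3500; P(aggressive) ≈ 0.1461, P(balanced) ≈ 0.5023, P(conservative) ≈ 0.3516
After 'raise': normaliser = 0.8·0.1461 + 0.5·0.5023 + 0.55·0.3516; P(aggressive) ≈ 0.2082, P(balanced) ≈ 0.4473, P(conservative) ≈ 0.3444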